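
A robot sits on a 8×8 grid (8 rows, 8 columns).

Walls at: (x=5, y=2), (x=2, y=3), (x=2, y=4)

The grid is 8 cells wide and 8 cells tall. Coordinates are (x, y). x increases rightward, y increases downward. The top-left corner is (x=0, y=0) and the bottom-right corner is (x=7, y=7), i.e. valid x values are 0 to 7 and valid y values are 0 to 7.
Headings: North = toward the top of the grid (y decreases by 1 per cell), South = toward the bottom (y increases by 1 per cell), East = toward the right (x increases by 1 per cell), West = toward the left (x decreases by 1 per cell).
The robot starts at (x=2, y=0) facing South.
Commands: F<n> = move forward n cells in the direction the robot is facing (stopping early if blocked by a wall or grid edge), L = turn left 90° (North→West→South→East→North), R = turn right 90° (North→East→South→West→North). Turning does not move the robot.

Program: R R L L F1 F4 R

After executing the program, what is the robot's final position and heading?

Start: (x=2, y=0), facing South
  R: turn right, now facing West
  R: turn right, now facing North
  L: turn left, now facing West
  L: turn left, now facing South
  F1: move forward 1, now at (x=2, y=1)
  F4: move forward 1/4 (blocked), now at (x=2, y=2)
  R: turn right, now facing West
Final: (x=2, y=2), facing West

Answer: Final position: (x=2, y=2), facing West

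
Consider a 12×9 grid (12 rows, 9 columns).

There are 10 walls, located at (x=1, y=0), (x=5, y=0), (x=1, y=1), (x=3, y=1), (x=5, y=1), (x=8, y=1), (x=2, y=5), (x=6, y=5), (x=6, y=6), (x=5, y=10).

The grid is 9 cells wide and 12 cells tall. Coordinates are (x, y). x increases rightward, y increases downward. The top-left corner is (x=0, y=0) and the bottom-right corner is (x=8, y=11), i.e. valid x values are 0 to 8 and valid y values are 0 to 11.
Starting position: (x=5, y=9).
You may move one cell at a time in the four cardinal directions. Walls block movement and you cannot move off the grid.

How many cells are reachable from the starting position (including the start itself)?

Answer: Reachable cells: 98

Derivation:
BFS flood-fill from (x=5, y=9):
  Distance 0: (x=5, y=9)
  Distance 1: (x=5, y=8), (x=4, y=9), (x=6, y=9)
  Distance 2: (x=5, y=7), (x=4, y=8), (x=6, y=8), (x=3, y=9), (x=7, y=9), (x=4, y=10), (x=6, y=10)
  Distance 3: (x=5, y=6), (x=4, y=7), (x=6, y=7), (x=3, y=8), (x=7, y=8), (x=2, y=9), (x=8, y=9), (x=3, y=10), (x=7, y=10), (x=4, y=11), (x=6, y=11)
  Distance 4: (x=5, y=5), (x=4, y=6), (x=3, y=7), (x=7, y=7), (x=2, y=8), (x=8, y=8), (x=1, y=9), (x=2, y=10), (x=8, y=10), (x=3, y=11), (x=5, y=11), (x=7, y=11)
  Distance 5: (x=5, y=4), (x=4, y=5), (x=3, y=6), (x=7, y=6), (x=2, y=7), (x=8, y=7), (x=1, y=8), (x=0, y=9), (x=1, y=10), (x=2, y=11), (x=8, y=11)
  Distance 6: (x=5, y=3), (x=4, y=4), (x=6, y=4), (x=3, y=5), (x=7, y=5), (x=2, y=6), (x=8, y=6), (x=1, y=7), (x=0, y=8), (x=0, y=10), (x=1, y=11)
  Distance 7: (x=5, y=2), (x=4, y=3), (x=6, y=3), (x=3, y=4), (x=7, y=4), (x=8, y=5), (x=1, y=6), (x=0, y=7), (x=0, y=11)
  Distance 8: (x=4, y=2), (x=6, y=2), (x=3, y=3), (x=7, y=3), (x=2, y=4), (x=8, y=4), (x=1, y=5), (x=0, y=6)
  Distance 9: (x=4, y=1), (x=6, y=1), (x=3, y=2), (x=7, y=2), (x=2, y=3), (x=8, y=3), (x=1, y=4), (x=0, y=5)
  Distance 10: (x=4, y=0), (x=6, y=0), (x=7, y=1), (x=2, y=2), (x=8, y=2), (x=1, y=3), (x=0, y=4)
  Distance 11: (x=3, y=0), (x=7, y=0), (x=2, y=1), (x=1, y=2), (x=0, y=3)
  Distance 12: (x=2, y=0), (x=8, y=0), (x=0, y=2)
  Distance 13: (x=0, y=1)
  Distance 14: (x=0, y=0)
Total reachable: 98 (grid has 98 open cells total)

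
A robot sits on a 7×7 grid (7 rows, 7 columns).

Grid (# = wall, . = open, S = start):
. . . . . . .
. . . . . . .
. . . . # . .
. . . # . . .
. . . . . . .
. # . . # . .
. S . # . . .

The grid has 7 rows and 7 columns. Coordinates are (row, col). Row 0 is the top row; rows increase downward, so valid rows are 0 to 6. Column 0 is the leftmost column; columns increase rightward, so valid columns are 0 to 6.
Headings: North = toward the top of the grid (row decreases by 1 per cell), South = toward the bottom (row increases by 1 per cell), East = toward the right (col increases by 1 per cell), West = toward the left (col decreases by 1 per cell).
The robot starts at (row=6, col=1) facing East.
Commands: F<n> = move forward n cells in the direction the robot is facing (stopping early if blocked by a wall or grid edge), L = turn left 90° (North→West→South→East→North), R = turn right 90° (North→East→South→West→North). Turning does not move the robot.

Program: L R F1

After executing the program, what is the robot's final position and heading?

Start: (row=6, col=1), facing East
  L: turn left, now facing North
  R: turn right, now facing East
  F1: move forward 1, now at (row=6, col=2)
Final: (row=6, col=2), facing East

Answer: Final position: (row=6, col=2), facing East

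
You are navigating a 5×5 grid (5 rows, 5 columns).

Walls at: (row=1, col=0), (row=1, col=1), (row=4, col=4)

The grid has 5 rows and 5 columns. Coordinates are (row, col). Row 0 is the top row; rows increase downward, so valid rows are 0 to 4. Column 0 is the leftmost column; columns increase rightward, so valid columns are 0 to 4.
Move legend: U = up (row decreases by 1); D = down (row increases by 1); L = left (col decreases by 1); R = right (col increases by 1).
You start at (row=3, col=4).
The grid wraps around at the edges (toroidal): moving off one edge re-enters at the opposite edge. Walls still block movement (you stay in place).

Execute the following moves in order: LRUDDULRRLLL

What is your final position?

Answer: Final position: (row=2, col=2)

Derivation:
Start: (row=3, col=4)
  L (left): (row=3, col=4) -> (row=3, col=3)
  R (right): (row=3, col=3) -> (row=3, col=4)
  U (up): (row=3, col=4) -> (row=2, col=4)
  D (down): (row=2, col=4) -> (row=3, col=4)
  D (down): blocked, stay at (row=3, col=4)
  U (up): (row=3, col=4) -> (row=2, col=4)
  L (left): (row=2, col=4) -> (row=2, col=3)
  R (right): (row=2, col=3) -> (row=2, col=4)
  R (right): (row=2, col=4) -> (row=2, col=0)
  L (left): (row=2, col=0) -> (row=2, col=4)
  L (left): (row=2, col=4) -> (row=2, col=3)
  L (left): (row=2, col=3) -> (row=2, col=2)
Final: (row=2, col=2)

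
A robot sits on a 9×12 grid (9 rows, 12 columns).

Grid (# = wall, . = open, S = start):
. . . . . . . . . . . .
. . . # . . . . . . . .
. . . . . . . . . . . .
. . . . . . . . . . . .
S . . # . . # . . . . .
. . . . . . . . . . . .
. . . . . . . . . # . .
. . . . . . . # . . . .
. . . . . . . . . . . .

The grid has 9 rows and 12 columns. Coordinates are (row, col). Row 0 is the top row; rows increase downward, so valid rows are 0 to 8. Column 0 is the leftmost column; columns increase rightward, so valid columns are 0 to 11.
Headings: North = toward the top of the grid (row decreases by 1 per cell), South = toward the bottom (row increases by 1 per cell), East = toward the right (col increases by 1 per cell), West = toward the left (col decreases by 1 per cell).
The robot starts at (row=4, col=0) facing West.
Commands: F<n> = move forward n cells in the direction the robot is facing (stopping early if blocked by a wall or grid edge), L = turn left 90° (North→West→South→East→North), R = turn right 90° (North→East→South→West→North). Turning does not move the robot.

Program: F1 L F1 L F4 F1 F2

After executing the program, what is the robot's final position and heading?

Start: (row=4, col=0), facing West
  F1: move forward 0/1 (blocked), now at (row=4, col=0)
  L: turn left, now facing South
  F1: move forward 1, now at (row=5, col=0)
  L: turn left, now facing East
  F4: move forward 4, now at (row=5, col=4)
  F1: move forward 1, now at (row=5, col=5)
  F2: move forward 2, now at (row=5, col=7)
Final: (row=5, col=7), facing East

Answer: Final position: (row=5, col=7), facing East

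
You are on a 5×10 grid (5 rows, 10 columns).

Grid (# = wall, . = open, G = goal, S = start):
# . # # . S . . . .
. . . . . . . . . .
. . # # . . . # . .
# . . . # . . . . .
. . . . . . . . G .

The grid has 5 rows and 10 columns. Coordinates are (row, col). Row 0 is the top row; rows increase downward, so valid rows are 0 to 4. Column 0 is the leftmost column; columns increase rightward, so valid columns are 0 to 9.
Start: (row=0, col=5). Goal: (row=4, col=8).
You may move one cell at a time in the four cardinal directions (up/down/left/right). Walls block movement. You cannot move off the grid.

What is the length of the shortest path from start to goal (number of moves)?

Answer: Shortest path length: 7

Derivation:
BFS from (row=0, col=5) until reaching (row=4, col=8):
  Distance 0: (row=0, col=5)
  Distance 1: (row=0, col=4), (row=0, col=6), (row=1, col=5)
  Distance 2: (row=0, col=7), (row=1, col=4), (row=1, col=6), (row=2, col=5)
  Distance 3: (row=0, col=8), (row=1, col=3), (row=1, col=7), (row=2, col=4), (row=2, col=6), (row=3, col=5)
  Distance 4: (row=0, col=9), (row=1, col=2), (row=1, col=8), (row=3, col=6), (row=4, col=5)
  Distance 5: (row=1, col=1), (row=1, col=9), (row=2, col=8), (row=3, col=7), (row=4, col=4), (row=4, col=6)
  Distance 6: (row=0, col=1), (row=1, col=0), (row=2, col=1), (row=2, col=9), (row=3, col=8), (row=4, col=3), (row=4, col=7)
  Distance 7: (row=2, col=0), (row=3, col=1), (row=3, col=3), (row=3, col=9), (row=4, col=2), (row=4, col=8)  <- goal reached here
One shortest path (7 moves): (row=0, col=5) -> (row=0, col=6) -> (row=0, col=7) -> (row=0, col=8) -> (row=1, col=8) -> (row=2, col=8) -> (row=3, col=8) -> (row=4, col=8)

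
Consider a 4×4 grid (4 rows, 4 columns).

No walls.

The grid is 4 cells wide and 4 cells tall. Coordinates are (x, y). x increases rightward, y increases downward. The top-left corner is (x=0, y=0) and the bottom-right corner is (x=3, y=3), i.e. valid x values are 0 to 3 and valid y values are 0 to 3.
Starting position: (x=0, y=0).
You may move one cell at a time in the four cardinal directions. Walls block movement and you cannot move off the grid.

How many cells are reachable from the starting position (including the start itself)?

BFS flood-fill from (x=0, y=0):
  Distance 0: (x=0, y=0)
  Distance 1: (x=1, y=0), (x=0, y=1)
  Distance 2: (x=2, y=0), (x=1, y=1), (x=0, y=2)
  Distance 3: (x=3, y=0), (x=2, y=1), (x=1, y=2), (x=0, y=3)
  Distance 4: (x=3, y=1), (x=2, y=2), (x=1, y=3)
  Distance 5: (x=3, y=2), (x=2, y=3)
  Distance 6: (x=3, y=3)
Total reachable: 16 (grid has 16 open cells total)

Answer: Reachable cells: 16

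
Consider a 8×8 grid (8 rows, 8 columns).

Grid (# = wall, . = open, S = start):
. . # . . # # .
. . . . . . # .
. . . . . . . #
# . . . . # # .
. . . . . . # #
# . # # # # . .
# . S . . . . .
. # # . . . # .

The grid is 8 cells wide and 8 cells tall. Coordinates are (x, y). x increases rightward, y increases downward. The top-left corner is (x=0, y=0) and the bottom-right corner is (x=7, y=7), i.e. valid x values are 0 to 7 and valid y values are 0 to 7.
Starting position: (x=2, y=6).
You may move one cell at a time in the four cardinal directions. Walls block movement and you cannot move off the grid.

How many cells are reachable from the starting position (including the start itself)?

Answer: Reachable cells: 41

Derivation:
BFS flood-fill from (x=2, y=6):
  Distance 0: (x=2, y=6)
  Distance 1: (x=1, y=6), (x=3, y=6)
  Distance 2: (x=1, y=5), (x=4, y=6), (x=3, y=7)
  Distance 3: (x=1, y=4), (x=5, y=6), (x=4, y=7)
  Distance 4: (x=1, y=3), (x=0, y=4), (x=2, y=4), (x=6, y=6), (x=5, y=7)
  Distance 5: (x=1, y=2), (x=2, y=3), (x=3, y=4), (x=6, y=5), (x=7, y=6)
  Distance 6: (x=1, y=1), (x=0, y=2), (x=2, y=2), (x=3, y=3), (x=4, y=4), (x=7, y=5), (x=7, y=7)
  Distance 7: (x=1, y=0), (x=0, y=1), (x=2, y=1), (x=3, y=2), (x=4, y=3), (x=5, y=4)
  Distance 8: (x=0, y=0), (x=3, y=1), (x=4, y=2)
  Distance 9: (x=3, y=0), (x=4, y=1), (x=5, y=2)
  Distance 10: (x=4, y=0), (x=5, y=1), (x=6, y=2)
Total reachable: 41 (grid has 45 open cells total)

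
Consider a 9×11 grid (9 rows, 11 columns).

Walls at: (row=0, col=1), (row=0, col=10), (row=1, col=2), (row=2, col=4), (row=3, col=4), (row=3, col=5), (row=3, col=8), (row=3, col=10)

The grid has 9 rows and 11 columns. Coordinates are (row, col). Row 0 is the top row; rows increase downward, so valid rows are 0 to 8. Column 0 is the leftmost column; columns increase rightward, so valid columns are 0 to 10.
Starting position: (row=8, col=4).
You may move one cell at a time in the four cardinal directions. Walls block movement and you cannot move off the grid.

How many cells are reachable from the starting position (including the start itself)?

BFS flood-fill from (row=8, col=4):
  Distance 0: (row=8, col=4)
  Distance 1: (row=7, col=4), (row=8, col=3), (row=8, col=5)
  Distance 2: (row=6, col=4), (row=7, col=3), (row=7, col=5), (row=8, col=2), (row=8, col=6)
  Distance 3: (row=5, col=4), (row=6, col=3), (row=6, col=5), (row=7, col=2), (row=7, col=6), (row=8, col=1), (row=8, col=7)
  Distance 4: (row=4, col=4), (row=5, col=3), (row=5, col=5), (row=6, col=2), (row=6, col=6), (row=7, col=1), (row=7, col=7), (row=8, col=0), (row=8, col=8)
  Distance 5: (row=4, col=3), (row=4, col=5), (row=5, col=2), (row=5, col=6), (row=6, col=1), (row=6, col=7), (row=7, col=0), (row=7, col=8), (row=8, col=9)
  Distance 6: (row=3, col=3), (row=4, col=2), (row=4, col=6), (row=5, col=1), (row=5, col=7), (row=6, col=0), (row=6, col=8), (row=7, col=9), (row=8, col=10)
  Distance 7: (row=2, col=3), (row=3, col=2), (row=3, col=6), (row=4, col=1), (row=4, col=7), (row=5, col=0), (row=5, col=8), (row=6, col=9), (row=7, col=10)
  Distance 8: (row=1, col=3), (row=2, col=2), (row=2, col=6), (row=3, col=1), (row=3, col=7), (row=4, col=0), (row=4, col=8), (row=5, col=9), (row=6, col=10)
  Distance 9: (row=0, col=3), (row=1, col=4), (row=1, col=6), (row=2, col=1), (row=2, col=5), (row=2, col=7), (row=3, col=0), (row=4, col=9), (row=5, col=10)
  Distance 10: (row=0, col=2), (row=0, col=4), (row=0, col=6), (row=1, col=1), (row=1, col=5), (row=1, col=7), (row=2, col=0), (row=2, col=8), (row=3, col=9), (row=4, col=10)
  Distance 11: (row=0, col=5), (row=0, col=7), (row=1, col=0), (row=1, col=8), (row=2, col=9)
  Distance 12: (row=0, col=0), (row=0, col=8), (row=1, col=9), (row=2, col=10)
  Distance 13: (row=0, col=9), (row=1, col=10)
Total reachable: 91 (grid has 91 open cells total)

Answer: Reachable cells: 91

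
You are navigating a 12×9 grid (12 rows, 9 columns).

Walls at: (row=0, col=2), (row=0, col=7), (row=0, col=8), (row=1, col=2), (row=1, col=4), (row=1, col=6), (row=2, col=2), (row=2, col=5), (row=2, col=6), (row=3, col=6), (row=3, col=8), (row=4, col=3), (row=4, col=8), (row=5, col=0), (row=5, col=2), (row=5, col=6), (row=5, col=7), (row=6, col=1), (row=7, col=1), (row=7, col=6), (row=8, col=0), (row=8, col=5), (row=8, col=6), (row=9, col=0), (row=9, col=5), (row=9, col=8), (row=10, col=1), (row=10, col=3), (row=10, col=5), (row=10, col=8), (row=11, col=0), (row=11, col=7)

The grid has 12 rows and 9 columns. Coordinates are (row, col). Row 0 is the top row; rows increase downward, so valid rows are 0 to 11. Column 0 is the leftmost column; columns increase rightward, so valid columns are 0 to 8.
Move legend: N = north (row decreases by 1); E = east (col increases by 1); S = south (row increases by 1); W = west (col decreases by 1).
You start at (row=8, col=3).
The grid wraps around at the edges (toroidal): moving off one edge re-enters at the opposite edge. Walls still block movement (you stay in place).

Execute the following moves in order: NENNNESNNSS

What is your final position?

Answer: Final position: (row=5, col=5)

Derivation:
Start: (row=8, col=3)
  N (north): (row=8, col=3) -> (row=7, col=3)
  E (east): (row=7, col=3) -> (row=7, col=4)
  N (north): (row=7, col=4) -> (row=6, col=4)
  N (north): (row=6, col=4) -> (row=5, col=4)
  N (north): (row=5, col=4) -> (row=4, col=4)
  E (east): (row=4, col=4) -> (row=4, col=5)
  S (south): (row=4, col=5) -> (row=5, col=5)
  N (north): (row=5, col=5) -> (row=4, col=5)
  N (north): (row=4, col=5) -> (row=3, col=5)
  S (south): (row=3, col=5) -> (row=4, col=5)
  S (south): (row=4, col=5) -> (row=5, col=5)
Final: (row=5, col=5)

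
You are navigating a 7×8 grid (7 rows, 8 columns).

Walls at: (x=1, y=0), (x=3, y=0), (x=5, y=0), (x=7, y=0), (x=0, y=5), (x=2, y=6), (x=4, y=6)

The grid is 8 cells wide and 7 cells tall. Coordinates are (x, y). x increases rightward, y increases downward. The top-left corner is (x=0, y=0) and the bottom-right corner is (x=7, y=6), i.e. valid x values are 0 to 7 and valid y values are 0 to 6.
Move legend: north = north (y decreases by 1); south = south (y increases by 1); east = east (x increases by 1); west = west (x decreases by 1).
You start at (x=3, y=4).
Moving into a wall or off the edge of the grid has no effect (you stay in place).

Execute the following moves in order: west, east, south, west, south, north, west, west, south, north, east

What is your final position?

Answer: Final position: (x=1, y=3)

Derivation:
Start: (x=3, y=4)
  west (west): (x=3, y=4) -> (x=2, y=4)
  east (east): (x=2, y=4) -> (x=3, y=4)
  south (south): (x=3, y=4) -> (x=3, y=5)
  west (west): (x=3, y=5) -> (x=2, y=5)
  south (south): blocked, stay at (x=2, y=5)
  north (north): (x=2, y=5) -> (x=2, y=4)
  west (west): (x=2, y=4) -> (x=1, y=4)
  west (west): (x=1, y=4) -> (x=0, y=4)
  south (south): blocked, stay at (x=0, y=4)
  north (north): (x=0, y=4) -> (x=0, y=3)
  east (east): (x=0, y=3) -> (x=1, y=3)
Final: (x=1, y=3)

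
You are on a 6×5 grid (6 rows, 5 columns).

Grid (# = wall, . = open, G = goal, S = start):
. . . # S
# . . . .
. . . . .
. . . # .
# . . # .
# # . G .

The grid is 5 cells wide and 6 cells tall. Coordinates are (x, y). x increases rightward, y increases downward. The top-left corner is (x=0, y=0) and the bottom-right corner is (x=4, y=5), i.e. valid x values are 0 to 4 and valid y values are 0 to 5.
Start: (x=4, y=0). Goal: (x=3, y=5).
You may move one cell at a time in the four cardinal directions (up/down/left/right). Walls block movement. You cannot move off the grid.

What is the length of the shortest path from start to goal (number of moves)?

Answer: Shortest path length: 6

Derivation:
BFS from (x=4, y=0) until reaching (x=3, y=5):
  Distance 0: (x=4, y=0)
  Distance 1: (x=4, y=1)
  Distance 2: (x=3, y=1), (x=4, y=2)
  Distance 3: (x=2, y=1), (x=3, y=2), (x=4, y=3)
  Distance 4: (x=2, y=0), (x=1, y=1), (x=2, y=2), (x=4, y=4)
  Distance 5: (x=1, y=0), (x=1, y=2), (x=2, y=3), (x=4, y=5)
  Distance 6: (x=0, y=0), (x=0, y=2), (x=1, y=3), (x=2, y=4), (x=3, y=5)  <- goal reached here
One shortest path (6 moves): (x=4, y=0) -> (x=4, y=1) -> (x=4, y=2) -> (x=4, y=3) -> (x=4, y=4) -> (x=4, y=5) -> (x=3, y=5)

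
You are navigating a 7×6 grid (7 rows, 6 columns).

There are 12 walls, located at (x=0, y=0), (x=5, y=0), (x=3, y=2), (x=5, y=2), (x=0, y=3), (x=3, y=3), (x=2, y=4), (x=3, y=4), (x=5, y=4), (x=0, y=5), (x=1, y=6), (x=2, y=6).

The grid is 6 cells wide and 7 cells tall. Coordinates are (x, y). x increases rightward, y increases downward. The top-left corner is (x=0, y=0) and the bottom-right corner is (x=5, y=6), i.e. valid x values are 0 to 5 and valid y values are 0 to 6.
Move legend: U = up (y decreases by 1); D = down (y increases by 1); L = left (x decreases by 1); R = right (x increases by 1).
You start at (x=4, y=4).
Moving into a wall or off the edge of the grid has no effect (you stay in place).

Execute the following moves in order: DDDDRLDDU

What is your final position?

Answer: Final position: (x=4, y=5)

Derivation:
Start: (x=4, y=4)
  D (down): (x=4, y=4) -> (x=4, y=5)
  D (down): (x=4, y=5) -> (x=4, y=6)
  D (down): blocked, stay at (x=4, y=6)
  D (down): blocked, stay at (x=4, y=6)
  R (right): (x=4, y=6) -> (x=5, y=6)
  L (left): (x=5, y=6) -> (x=4, y=6)
  D (down): blocked, stay at (x=4, y=6)
  D (down): blocked, stay at (x=4, y=6)
  U (up): (x=4, y=6) -> (x=4, y=5)
Final: (x=4, y=5)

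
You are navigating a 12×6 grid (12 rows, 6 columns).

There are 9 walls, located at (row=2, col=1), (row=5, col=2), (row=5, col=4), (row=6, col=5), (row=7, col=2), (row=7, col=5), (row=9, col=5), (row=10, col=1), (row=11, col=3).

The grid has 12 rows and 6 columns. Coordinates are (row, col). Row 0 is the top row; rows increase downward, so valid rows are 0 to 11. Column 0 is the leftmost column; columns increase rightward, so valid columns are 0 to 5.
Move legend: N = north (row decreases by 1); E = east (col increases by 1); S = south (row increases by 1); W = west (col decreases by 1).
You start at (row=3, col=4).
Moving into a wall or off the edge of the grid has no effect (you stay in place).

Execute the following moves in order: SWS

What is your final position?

Answer: Final position: (row=5, col=3)

Derivation:
Start: (row=3, col=4)
  S (south): (row=3, col=4) -> (row=4, col=4)
  W (west): (row=4, col=4) -> (row=4, col=3)
  S (south): (row=4, col=3) -> (row=5, col=3)
Final: (row=5, col=3)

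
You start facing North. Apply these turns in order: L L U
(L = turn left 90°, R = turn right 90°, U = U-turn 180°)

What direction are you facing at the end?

Answer: Final heading: North

Derivation:
Start: North
  L (left (90° counter-clockwise)) -> West
  L (left (90° counter-clockwise)) -> South
  U (U-turn (180°)) -> North
Final: North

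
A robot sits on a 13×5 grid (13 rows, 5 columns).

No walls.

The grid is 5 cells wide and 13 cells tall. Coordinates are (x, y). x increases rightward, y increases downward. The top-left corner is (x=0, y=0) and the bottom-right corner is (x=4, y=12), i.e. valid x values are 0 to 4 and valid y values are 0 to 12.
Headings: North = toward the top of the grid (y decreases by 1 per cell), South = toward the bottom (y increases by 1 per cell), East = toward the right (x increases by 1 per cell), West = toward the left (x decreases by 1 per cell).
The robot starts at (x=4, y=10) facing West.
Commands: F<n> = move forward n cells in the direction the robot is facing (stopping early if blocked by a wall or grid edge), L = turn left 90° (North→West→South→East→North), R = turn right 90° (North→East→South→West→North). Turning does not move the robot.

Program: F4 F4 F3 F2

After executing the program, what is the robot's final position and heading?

Start: (x=4, y=10), facing West
  F4: move forward 4, now at (x=0, y=10)
  F4: move forward 0/4 (blocked), now at (x=0, y=10)
  F3: move forward 0/3 (blocked), now at (x=0, y=10)
  F2: move forward 0/2 (blocked), now at (x=0, y=10)
Final: (x=0, y=10), facing West

Answer: Final position: (x=0, y=10), facing West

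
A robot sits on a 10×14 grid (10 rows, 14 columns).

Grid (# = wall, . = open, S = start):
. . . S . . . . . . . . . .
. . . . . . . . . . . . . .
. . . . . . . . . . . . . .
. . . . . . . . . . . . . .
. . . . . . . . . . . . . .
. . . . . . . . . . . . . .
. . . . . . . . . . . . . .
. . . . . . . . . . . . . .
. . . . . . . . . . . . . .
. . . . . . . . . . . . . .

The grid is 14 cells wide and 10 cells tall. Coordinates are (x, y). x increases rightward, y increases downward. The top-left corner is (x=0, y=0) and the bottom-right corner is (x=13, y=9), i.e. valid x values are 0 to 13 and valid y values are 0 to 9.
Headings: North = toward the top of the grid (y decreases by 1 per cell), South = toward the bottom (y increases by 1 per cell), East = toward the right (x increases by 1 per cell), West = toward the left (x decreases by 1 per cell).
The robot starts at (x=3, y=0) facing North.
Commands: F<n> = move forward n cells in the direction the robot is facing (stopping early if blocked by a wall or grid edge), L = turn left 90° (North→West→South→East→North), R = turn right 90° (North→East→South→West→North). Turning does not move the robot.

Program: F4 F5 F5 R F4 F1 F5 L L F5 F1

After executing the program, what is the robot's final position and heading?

Start: (x=3, y=0), facing North
  F4: move forward 0/4 (blocked), now at (x=3, y=0)
  F5: move forward 0/5 (blocked), now at (x=3, y=0)
  F5: move forward 0/5 (blocked), now at (x=3, y=0)
  R: turn right, now facing East
  F4: move forward 4, now at (x=7, y=0)
  F1: move forward 1, now at (x=8, y=0)
  F5: move forward 5, now at (x=13, y=0)
  L: turn left, now facing North
  L: turn left, now facing West
  F5: move forward 5, now at (x=8, y=0)
  F1: move forward 1, now at (x=7, y=0)
Final: (x=7, y=0), facing West

Answer: Final position: (x=7, y=0), facing West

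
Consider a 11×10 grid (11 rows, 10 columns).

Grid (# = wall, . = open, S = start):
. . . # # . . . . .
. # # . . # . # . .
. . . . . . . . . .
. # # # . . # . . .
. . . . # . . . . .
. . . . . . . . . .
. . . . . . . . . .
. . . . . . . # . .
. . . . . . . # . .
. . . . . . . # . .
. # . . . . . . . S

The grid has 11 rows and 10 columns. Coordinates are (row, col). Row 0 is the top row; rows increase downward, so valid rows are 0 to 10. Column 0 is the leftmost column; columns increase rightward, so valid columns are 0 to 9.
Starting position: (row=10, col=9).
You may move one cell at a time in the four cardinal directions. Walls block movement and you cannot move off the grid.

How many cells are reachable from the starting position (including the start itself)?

Answer: Reachable cells: 95

Derivation:
BFS flood-fill from (row=10, col=9):
  Distance 0: (row=10, col=9)
  Distance 1: (row=9, col=9), (row=10, col=8)
  Distance 2: (row=8, col=9), (row=9, col=8), (row=10, col=7)
  Distance 3: (row=7, col=9), (row=8, col=8), (row=10, col=6)
  Distance 4: (row=6, col=9), (row=7, col=8), (row=9, col=6), (row=10, col=5)
  Distance 5: (row=5, col=9), (row=6, col=8), (row=8, col=6), (row=9, col=5), (row=10, col=4)
  Distance 6: (row=4, col=9), (row=5, col=8), (row=6, col=7), (row=7, col=6), (row=8, col=5), (row=9, col=4), (row=10, col=3)
  Distance 7: (row=3, col=9), (row=4, col=8), (row=5, col=7), (row=6, col=6), (row=7, col=5), (row=8, col=4), (row=9, col=3), (row=10, col=2)
  Distance 8: (row=2, col=9), (row=3, col=8), (row=4, col=7), (row=5, col=6), (row=6, col=5), (row=7, col=4), (row=8, col=3), (row=9, col=2)
  Distance 9: (row=1, col=9), (row=2, col=8), (row=3, col=7), (row=4, col=6), (row=5, col=5), (row=6, col=4), (row=7, col=3), (row=8, col=2), (row=9, col=1)
  Distance 10: (row=0, col=9), (row=1, col=8), (row=2, col=7), (row=4, col=5), (row=5, col=4), (row=6, col=3), (row=7, col=2), (row=8, col=1), (row=9, col=0)
  Distance 11: (row=0, col=8), (row=2, col=6), (row=3, col=5), (row=5, col=3), (row=6, col=2), (row=7, col=1), (row=8, col=0), (row=10, col=0)
  Distance 12: (row=0, col=7), (row=1, col=6), (row=2, col=5), (row=3, col=4), (row=4, col=3), (row=5, col=2), (row=6, col=1), (row=7, col=0)
  Distance 13: (row=0, col=6), (row=2, col=4), (row=4, col=2), (row=5, col=1), (row=6, col=0)
  Distance 14: (row=0, col=5), (row=1, col=4), (row=2, col=3), (row=4, col=1), (row=5, col=0)
  Distance 15: (row=1, col=3), (row=2, col=2), (row=4, col=0)
  Distance 16: (row=2, col=1), (row=3, col=0)
  Distance 17: (row=2, col=0)
  Distance 18: (row=1, col=0)
  Distance 19: (row=0, col=0)
  Distance 20: (row=0, col=1)
  Distance 21: (row=0, col=2)
Total reachable: 95 (grid has 95 open cells total)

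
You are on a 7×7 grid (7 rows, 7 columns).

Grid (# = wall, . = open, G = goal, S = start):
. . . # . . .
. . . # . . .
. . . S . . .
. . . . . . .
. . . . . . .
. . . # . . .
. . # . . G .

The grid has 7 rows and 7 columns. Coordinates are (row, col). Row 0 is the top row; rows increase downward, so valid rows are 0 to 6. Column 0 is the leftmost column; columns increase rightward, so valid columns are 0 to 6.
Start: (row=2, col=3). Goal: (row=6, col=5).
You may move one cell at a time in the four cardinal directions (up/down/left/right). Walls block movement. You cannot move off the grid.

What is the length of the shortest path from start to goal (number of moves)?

Answer: Shortest path length: 6

Derivation:
BFS from (row=2, col=3) until reaching (row=6, col=5):
  Distance 0: (row=2, col=3)
  Distance 1: (row=2, col=2), (row=2, col=4), (row=3, col=3)
  Distance 2: (row=1, col=2), (row=1, col=4), (row=2, col=1), (row=2, col=5), (row=3, col=2), (row=3, col=4), (row=4, col=3)
  Distance 3: (row=0, col=2), (row=0, col=4), (row=1, col=1), (row=1, col=5), (row=2, col=0), (row=2, col=6), (row=3, col=1), (row=3, col=5), (row=4, col=2), (row=4, col=4)
  Distance 4: (row=0, col=1), (row=0, col=5), (row=1, col=0), (row=1, col=6), (row=3, col=0), (row=3, col=6), (row=4, col=1), (row=4, col=5), (row=5, col=2), (row=5, col=4)
  Distance 5: (row=0, col=0), (row=0, col=6), (row=4, col=0), (row=4, col=6), (row=5, col=1), (row=5, col=5), (row=6, col=4)
  Distance 6: (row=5, col=0), (row=5, col=6), (row=6, col=1), (row=6, col=3), (row=6, col=5)  <- goal reached here
One shortest path (6 moves): (row=2, col=3) -> (row=2, col=4) -> (row=2, col=5) -> (row=3, col=5) -> (row=4, col=5) -> (row=5, col=5) -> (row=6, col=5)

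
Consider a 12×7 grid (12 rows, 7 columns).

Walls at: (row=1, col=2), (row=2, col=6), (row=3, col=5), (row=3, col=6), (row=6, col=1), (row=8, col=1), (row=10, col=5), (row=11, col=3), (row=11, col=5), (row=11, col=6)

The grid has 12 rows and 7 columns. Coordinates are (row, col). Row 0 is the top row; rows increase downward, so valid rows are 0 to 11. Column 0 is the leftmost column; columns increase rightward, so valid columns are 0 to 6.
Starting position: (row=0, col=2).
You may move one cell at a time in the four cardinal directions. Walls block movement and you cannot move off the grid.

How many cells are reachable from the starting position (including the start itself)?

Answer: Reachable cells: 74

Derivation:
BFS flood-fill from (row=0, col=2):
  Distance 0: (row=0, col=2)
  Distance 1: (row=0, col=1), (row=0, col=3)
  Distance 2: (row=0, col=0), (row=0, col=4), (row=1, col=1), (row=1, col=3)
  Distance 3: (row=0, col=5), (row=1, col=0), (row=1, col=4), (row=2, col=1), (row=2, col=3)
  Distance 4: (row=0, col=6), (row=1, col=5), (row=2, col=0), (row=2, col=2), (row=2, col=4), (row=3, col=1), (row=3, col=3)
  Distance 5: (row=1, col=6), (row=2, col=5), (row=3, col=0), (row=3, col=2), (row=3, col=4), (row=4, col=1), (row=4, col=3)
  Distance 6: (row=4, col=0), (row=4, col=2), (row=4, col=4), (row=5, col=1), (row=5, col=3)
  Distance 7: (row=4, col=5), (row=5, col=0), (row=5, col=2), (row=5, col=4), (row=6, col=3)
  Distance 8: (row=4, col=6), (row=5, col=5), (row=6, col=0), (row=6, col=2), (row=6, col=4), (row=7, col=3)
  Distance 9: (row=5, col=6), (row=6, col=5), (row=7, col=0), (row=7, col=2), (row=7, col=4), (row=8, col=3)
  Distance 10: (row=6, col=6), (row=7, col=1), (row=7, col=5), (row=8, col=0), (row=8, col=2), (row=8, col=4), (row=9, col=3)
  Distance 11: (row=7, col=6), (row=8, col=5), (row=9, col=0), (row=9, col=2), (row=9, col=4), (row=10, col=3)
  Distance 12: (row=8, col=6), (row=9, col=1), (row=9, col=5), (row=10, col=0), (row=10, col=2), (row=10, col=4)
  Distance 13: (row=9, col=6), (row=10, col=1), (row=11, col=0), (row=11, col=2), (row=11, col=4)
  Distance 14: (row=10, col=6), (row=11, col=1)
Total reachable: 74 (grid has 74 open cells total)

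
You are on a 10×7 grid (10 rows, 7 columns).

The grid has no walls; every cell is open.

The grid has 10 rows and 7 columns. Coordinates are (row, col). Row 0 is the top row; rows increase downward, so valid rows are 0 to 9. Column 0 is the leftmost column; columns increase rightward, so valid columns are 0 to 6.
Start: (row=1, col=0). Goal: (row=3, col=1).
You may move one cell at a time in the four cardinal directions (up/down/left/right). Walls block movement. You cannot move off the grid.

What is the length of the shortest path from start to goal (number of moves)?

BFS from (row=1, col=0) until reaching (row=3, col=1):
  Distance 0: (row=1, col=0)
  Distance 1: (row=0, col=0), (row=1, col=1), (row=2, col=0)
  Distance 2: (row=0, col=1), (row=1, col=2), (row=2, col=1), (row=3, col=0)
  Distance 3: (row=0, col=2), (row=1, col=3), (row=2, col=2), (row=3, col=1), (row=4, col=0)  <- goal reached here
One shortest path (3 moves): (row=1, col=0) -> (row=1, col=1) -> (row=2, col=1) -> (row=3, col=1)

Answer: Shortest path length: 3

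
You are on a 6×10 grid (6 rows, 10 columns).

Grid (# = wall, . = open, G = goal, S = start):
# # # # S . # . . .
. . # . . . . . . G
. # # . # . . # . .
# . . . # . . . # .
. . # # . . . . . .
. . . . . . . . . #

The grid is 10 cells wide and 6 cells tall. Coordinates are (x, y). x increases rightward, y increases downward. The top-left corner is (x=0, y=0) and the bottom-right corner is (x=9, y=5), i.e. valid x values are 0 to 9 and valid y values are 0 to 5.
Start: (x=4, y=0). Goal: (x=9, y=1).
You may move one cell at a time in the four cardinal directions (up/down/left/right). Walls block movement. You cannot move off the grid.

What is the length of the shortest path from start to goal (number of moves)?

Answer: Shortest path length: 6

Derivation:
BFS from (x=4, y=0) until reaching (x=9, y=1):
  Distance 0: (x=4, y=0)
  Distance 1: (x=5, y=0), (x=4, y=1)
  Distance 2: (x=3, y=1), (x=5, y=1)
  Distance 3: (x=6, y=1), (x=3, y=2), (x=5, y=2)
  Distance 4: (x=7, y=1), (x=6, y=2), (x=3, y=3), (x=5, y=3)
  Distance 5: (x=7, y=0), (x=8, y=1), (x=2, y=3), (x=6, y=3), (x=5, y=4)
  Distance 6: (x=8, y=0), (x=9, y=1), (x=8, y=2), (x=1, y=3), (x=7, y=3), (x=4, y=4), (x=6, y=4), (x=5, y=5)  <- goal reached here
One shortest path (6 moves): (x=4, y=0) -> (x=5, y=0) -> (x=5, y=1) -> (x=6, y=1) -> (x=7, y=1) -> (x=8, y=1) -> (x=9, y=1)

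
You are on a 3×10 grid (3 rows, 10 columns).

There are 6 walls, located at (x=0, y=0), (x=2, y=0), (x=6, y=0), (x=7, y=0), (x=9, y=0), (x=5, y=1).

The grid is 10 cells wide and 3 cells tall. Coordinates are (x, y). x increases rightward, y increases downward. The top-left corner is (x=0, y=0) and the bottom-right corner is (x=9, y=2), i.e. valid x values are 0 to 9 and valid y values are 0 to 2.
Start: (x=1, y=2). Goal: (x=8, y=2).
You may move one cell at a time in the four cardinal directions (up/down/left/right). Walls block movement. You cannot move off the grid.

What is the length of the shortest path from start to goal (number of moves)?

Answer: Shortest path length: 7

Derivation:
BFS from (x=1, y=2) until reaching (x=8, y=2):
  Distance 0: (x=1, y=2)
  Distance 1: (x=1, y=1), (x=0, y=2), (x=2, y=2)
  Distance 2: (x=1, y=0), (x=0, y=1), (x=2, y=1), (x=3, y=2)
  Distance 3: (x=3, y=1), (x=4, y=2)
  Distance 4: (x=3, y=0), (x=4, y=1), (x=5, y=2)
  Distance 5: (x=4, y=0), (x=6, y=2)
  Distance 6: (x=5, y=0), (x=6, y=1), (x=7, y=2)
  Distance 7: (x=7, y=1), (x=8, y=2)  <- goal reached here
One shortest path (7 moves): (x=1, y=2) -> (x=2, y=2) -> (x=3, y=2) -> (x=4, y=2) -> (x=5, y=2) -> (x=6, y=2) -> (x=7, y=2) -> (x=8, y=2)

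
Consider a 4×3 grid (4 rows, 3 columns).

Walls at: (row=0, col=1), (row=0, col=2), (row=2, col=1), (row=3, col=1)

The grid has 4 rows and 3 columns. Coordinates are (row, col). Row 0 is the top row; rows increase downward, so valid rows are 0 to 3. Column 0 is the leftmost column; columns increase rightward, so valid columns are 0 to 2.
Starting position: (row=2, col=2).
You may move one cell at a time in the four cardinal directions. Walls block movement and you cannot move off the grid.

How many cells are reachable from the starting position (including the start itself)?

Answer: Reachable cells: 8

Derivation:
BFS flood-fill from (row=2, col=2):
  Distance 0: (row=2, col=2)
  Distance 1: (row=1, col=2), (row=3, col=2)
  Distance 2: (row=1, col=1)
  Distance 3: (row=1, col=0)
  Distance 4: (row=0, col=0), (row=2, col=0)
  Distance 5: (row=3, col=0)
Total reachable: 8 (grid has 8 open cells total)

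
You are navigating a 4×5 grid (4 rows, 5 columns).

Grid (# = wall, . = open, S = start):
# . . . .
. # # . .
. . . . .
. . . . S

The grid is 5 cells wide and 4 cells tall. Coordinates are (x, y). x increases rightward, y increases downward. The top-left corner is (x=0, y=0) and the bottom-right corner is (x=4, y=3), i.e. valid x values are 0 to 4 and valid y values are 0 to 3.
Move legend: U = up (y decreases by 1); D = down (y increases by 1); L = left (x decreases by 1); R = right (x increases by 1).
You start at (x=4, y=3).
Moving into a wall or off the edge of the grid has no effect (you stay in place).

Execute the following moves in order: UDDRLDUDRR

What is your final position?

Answer: Final position: (x=4, y=3)

Derivation:
Start: (x=4, y=3)
  U (up): (x=4, y=3) -> (x=4, y=2)
  D (down): (x=4, y=2) -> (x=4, y=3)
  D (down): blocked, stay at (x=4, y=3)
  R (right): blocked, stay at (x=4, y=3)
  L (left): (x=4, y=3) -> (x=3, y=3)
  D (down): blocked, stay at (x=3, y=3)
  U (up): (x=3, y=3) -> (x=3, y=2)
  D (down): (x=3, y=2) -> (x=3, y=3)
  R (right): (x=3, y=3) -> (x=4, y=3)
  R (right): blocked, stay at (x=4, y=3)
Final: (x=4, y=3)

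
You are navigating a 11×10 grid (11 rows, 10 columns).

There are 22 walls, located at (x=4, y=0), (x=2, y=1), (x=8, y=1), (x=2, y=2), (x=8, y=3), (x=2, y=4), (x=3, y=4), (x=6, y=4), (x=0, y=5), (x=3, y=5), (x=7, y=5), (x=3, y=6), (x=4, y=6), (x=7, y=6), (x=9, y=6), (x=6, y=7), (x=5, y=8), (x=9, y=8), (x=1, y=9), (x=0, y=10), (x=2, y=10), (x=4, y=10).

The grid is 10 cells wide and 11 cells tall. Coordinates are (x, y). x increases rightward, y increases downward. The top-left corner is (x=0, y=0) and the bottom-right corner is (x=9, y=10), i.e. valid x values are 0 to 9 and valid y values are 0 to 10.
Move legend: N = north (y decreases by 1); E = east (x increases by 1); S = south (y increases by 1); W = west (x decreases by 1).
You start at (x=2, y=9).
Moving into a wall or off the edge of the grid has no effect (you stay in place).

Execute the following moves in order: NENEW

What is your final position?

Start: (x=2, y=9)
  N (north): (x=2, y=9) -> (x=2, y=8)
  E (east): (x=2, y=8) -> (x=3, y=8)
  N (north): (x=3, y=8) -> (x=3, y=7)
  E (east): (x=3, y=7) -> (x=4, y=7)
  W (west): (x=4, y=7) -> (x=3, y=7)
Final: (x=3, y=7)

Answer: Final position: (x=3, y=7)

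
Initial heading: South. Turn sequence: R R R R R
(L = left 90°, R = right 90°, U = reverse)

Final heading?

Answer: Final heading: West

Derivation:
Start: South
  R (right (90° clockwise)) -> West
  R (right (90° clockwise)) -> North
  R (right (90° clockwise)) -> East
  R (right (90° clockwise)) -> South
  R (right (90° clockwise)) -> West
Final: West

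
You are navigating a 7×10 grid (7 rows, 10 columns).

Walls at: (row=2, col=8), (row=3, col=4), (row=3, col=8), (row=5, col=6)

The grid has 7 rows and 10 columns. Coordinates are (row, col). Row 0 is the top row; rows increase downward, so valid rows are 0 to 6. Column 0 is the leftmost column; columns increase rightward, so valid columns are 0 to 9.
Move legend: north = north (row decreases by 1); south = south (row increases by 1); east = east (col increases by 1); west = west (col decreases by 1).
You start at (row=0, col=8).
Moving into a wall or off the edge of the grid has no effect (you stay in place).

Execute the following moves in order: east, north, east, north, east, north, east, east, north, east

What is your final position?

Answer: Final position: (row=0, col=9)

Derivation:
Start: (row=0, col=8)
  east (east): (row=0, col=8) -> (row=0, col=9)
  north (north): blocked, stay at (row=0, col=9)
  east (east): blocked, stay at (row=0, col=9)
  north (north): blocked, stay at (row=0, col=9)
  east (east): blocked, stay at (row=0, col=9)
  north (north): blocked, stay at (row=0, col=9)
  east (east): blocked, stay at (row=0, col=9)
  east (east): blocked, stay at (row=0, col=9)
  north (north): blocked, stay at (row=0, col=9)
  east (east): blocked, stay at (row=0, col=9)
Final: (row=0, col=9)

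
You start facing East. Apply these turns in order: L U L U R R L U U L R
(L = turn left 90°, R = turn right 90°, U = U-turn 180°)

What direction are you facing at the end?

Answer: Final heading: North

Derivation:
Start: East
  L (left (90° counter-clockwise)) -> North
  U (U-turn (180°)) -> South
  L (left (90° counter-clockwise)) -> East
  U (U-turn (180°)) -> West
  R (right (90° clockwise)) -> North
  R (right (90° clockwise)) -> East
  L (left (90° counter-clockwise)) -> North
  U (U-turn (180°)) -> South
  U (U-turn (180°)) -> North
  L (left (90° counter-clockwise)) -> West
  R (right (90° clockwise)) -> North
Final: North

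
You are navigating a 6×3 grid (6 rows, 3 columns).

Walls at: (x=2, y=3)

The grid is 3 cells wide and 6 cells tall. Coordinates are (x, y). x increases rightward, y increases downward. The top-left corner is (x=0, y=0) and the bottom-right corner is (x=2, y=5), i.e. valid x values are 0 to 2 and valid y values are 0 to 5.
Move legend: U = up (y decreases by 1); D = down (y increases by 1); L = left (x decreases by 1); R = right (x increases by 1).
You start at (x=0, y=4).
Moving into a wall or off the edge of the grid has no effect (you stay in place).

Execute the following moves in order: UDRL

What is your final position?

Start: (x=0, y=4)
  U (up): (x=0, y=4) -> (x=0, y=3)
  D (down): (x=0, y=3) -> (x=0, y=4)
  R (right): (x=0, y=4) -> (x=1, y=4)
  L (left): (x=1, y=4) -> (x=0, y=4)
Final: (x=0, y=4)

Answer: Final position: (x=0, y=4)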